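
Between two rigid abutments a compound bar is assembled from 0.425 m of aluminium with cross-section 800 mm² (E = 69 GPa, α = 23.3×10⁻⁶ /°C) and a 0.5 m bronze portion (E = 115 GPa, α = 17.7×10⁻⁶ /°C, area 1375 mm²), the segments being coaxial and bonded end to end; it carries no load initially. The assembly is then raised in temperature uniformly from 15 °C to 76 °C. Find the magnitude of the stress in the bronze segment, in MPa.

Free thermal expansion of the whole bar: Σ αᵢΔT Lᵢ = 23.3×10⁻⁶×61×425 + 17.7×10⁻⁶×61×500 = 1.144 mm.
The rigid supports impose zero overall length change; the single axial force P common to all segments must satisfy P Σ Lᵢ/(AᵢEᵢ) = δ_free.
The series flexibility is Σ Lᵢ/(AᵢEᵢ) = 425/(800×69×10³) + 500/(1375×115×10³) = 1.086×10⁻⁵ mm/N.
So P = 1.144 / 1.086×10⁻⁵ = 105.3 kN, compressive.
σ_{bronze} = P / A = 105300 / 1375 = 76.6 MPa.

σ ≈ 76.6 MPa (compressive)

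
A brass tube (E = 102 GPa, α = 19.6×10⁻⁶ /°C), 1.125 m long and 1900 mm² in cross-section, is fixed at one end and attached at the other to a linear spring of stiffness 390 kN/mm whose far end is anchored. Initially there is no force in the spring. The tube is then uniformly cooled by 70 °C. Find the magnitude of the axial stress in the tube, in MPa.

σ ≈ 97.1 MPa (tensile)

The unrestrained thermal change is αΔT L = 19.6×10⁻⁶ × 70 × 1125 = 1.544 mm.
Let P be the tensile force in the spring. The tube extends elastically by PL/(AE) and the spring stretches by P/k; together these equal δ_free.
So P = δ_free / [L/(AE) + 1/k] = 1.544 / [ 1125/(1900×102×10³) + 1/(390×10³) ].
P = 1.544 / 8.369×10⁻⁶ = 184400 N.
σ = P/A = 184400/1900 = 97.07 MPa.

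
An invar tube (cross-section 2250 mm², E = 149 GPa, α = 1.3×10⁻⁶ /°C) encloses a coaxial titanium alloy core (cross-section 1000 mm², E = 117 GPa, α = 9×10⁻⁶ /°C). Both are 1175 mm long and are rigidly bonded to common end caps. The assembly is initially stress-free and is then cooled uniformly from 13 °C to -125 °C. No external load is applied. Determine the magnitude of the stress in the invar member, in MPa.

σ ≈ 41 MPa (compressive)

Both members must finish at the same length. With the larger α, the titanium alloy tends to over-contract; the plates restrain it, putting the titanium alloy in tension and the invar in compression. With no external load the two internal forces are equal and opposite, magnitude P.
Setting the final lengths equal and cancelling L: (α₁ − α₂)ΔT = P/(A₁E₁) + P/(A₂E₂).
|α₁ − α₂|·ΔT = 7.7×10⁻⁶ × 138 = 0.001063.
1/(A₁E₁) + 1/(A₂E₂) = 1/(2250×149×10³) + 1/(1000×117×10³) = 1.153×10⁻⁸ N⁻¹.
So P = 0.001063 / 1.153×10⁻⁸ = 92.16 kN.
σ_{invar} = P/A₁ = 92160/2250 = 40.96 MPa, compressive.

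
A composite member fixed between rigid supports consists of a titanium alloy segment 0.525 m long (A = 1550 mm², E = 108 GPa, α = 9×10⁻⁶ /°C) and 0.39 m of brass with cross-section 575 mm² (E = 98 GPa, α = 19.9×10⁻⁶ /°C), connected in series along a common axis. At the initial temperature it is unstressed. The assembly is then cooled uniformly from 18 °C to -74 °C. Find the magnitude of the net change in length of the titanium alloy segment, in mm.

With the walls removed the bar would change length by δ_free = Σ αᵢΔT Lᵢ = 9×10⁻⁶×92×525 + 19.9×10⁻⁶×92×390 = 1.149 mm.
The rigid supports impose zero overall length change; the single axial force P common to all segments must satisfy P Σ Lᵢ/(AᵢEᵢ) = δ_free.
The series flexibility is Σ Lᵢ/(AᵢEᵢ) = 525/(1550×108×10³) + 390/(575×98×10³) = 1.006×10⁻⁵ mm/N.
Hence P = δ_free / Σ(L/AE) = 1.149/1.006×10⁻⁵ = 114.2 kN (tensile).
For the titanium alloy segment, free thermal change = 9×10⁻⁶×92×525 = 0.4347 mm and elastic change from P = 114200×525/(1550×108×10³) = 0.3582 mm; these oppose, so the net change is 0.0765 mm (segment shortens).

|ΔL| ≈ 0.0765 mm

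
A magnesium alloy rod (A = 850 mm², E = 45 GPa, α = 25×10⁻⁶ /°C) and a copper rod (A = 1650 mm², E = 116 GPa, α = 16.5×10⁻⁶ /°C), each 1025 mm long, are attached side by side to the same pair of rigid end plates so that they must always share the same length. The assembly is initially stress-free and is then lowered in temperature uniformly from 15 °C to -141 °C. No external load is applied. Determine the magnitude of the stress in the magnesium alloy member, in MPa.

σ ≈ 49.7 MPa (tensile)

The magnesium alloy has the larger α, so on cooling it would change length more than the copper if both were free. The rigid plates force a common final length, so the magnesium alloy is put into tension and the copper into compression, with equal and opposite forces P (no external load).
Setting the final lengths equal and cancelling L: (α₁ − α₂)ΔT = P/(A₁E₁) + P/(A₂E₂).
|α₁ − α₂|·ΔT = 8.5×10⁻⁶ × 156 = 0.001326.
1/(A₁E₁) + 1/(A₂E₂) = 1/(850×45×10³) + 1/(1650×116×10³) = 3.137×10⁻⁸ N⁻¹.
P = 0.001326 / 3.137×10⁻⁸ = 42270 N = 42.27 kN.
σ_{magnesium alloy} = P/A₁ = 42270/850 = 49.73 MPa, tensile.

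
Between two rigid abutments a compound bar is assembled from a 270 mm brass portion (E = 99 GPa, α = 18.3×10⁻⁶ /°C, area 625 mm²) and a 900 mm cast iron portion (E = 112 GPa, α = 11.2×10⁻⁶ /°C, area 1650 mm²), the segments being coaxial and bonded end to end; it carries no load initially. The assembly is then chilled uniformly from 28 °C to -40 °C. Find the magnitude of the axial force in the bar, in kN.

Free thermal contraction of the whole bar: Σ αᵢΔT Lᵢ = 18.3×10⁻⁶×68×270 + 11.2×10⁻⁶×68×900 = 1.021 mm.
The rigid supports impose zero overall length change; the single axial force P common to all segments must satisfy P Σ Lᵢ/(AᵢEᵢ) = δ_free.
Σ Lᵢ/(AᵢEᵢ) = 270/(625×99×10³) + 900/(1650×112×10³) = 9.234×10⁻⁶ mm/N.
So P = 1.021 / 9.234×10⁻⁶ = 110.6 kN, tensile.

P ≈ 111 kN (tensile)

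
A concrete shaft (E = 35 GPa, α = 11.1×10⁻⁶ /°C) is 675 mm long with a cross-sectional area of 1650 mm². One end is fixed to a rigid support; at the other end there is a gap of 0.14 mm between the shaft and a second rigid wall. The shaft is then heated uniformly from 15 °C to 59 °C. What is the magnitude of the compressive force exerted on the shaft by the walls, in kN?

P ≈ 16.2 kN

If the wall were absent the shaft would grow by αΔT L = 11.1×10⁻⁶ × 44 × 675 = 0.3297 mm.
The gap closes (δ_free > 0.14 mm) and the wall then resists a further 0.3297 − 0.14 = 0.1897 mm of expansion.
Compatibility: PL/(AE) = 0.1897 mm, so σ = P/A = E × (0.1897/675) = 9.835 MPa.
Force on the wall = σA = 9.835 × 1650 mm² = 16.23 kN.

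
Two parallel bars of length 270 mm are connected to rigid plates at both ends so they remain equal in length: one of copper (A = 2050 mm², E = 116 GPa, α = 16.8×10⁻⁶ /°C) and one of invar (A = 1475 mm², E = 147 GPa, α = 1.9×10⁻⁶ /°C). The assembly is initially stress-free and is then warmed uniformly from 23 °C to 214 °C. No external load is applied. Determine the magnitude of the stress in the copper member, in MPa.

σ ≈ 157 MPa (compressive)

The copper has the larger α, so on heating it would change length more than the invar if both were free. The rigid plates force a common final length, so the copper is put into compression and the invar into tension, with equal and opposite forces P (no external load).
Compatibility of the two members (thermal + elastic change equal): (α₁ − α₂)ΔT = P·[1/(A₁E₁) + 1/(A₂E₂)].
|α₁ − α₂|·ΔT = 14.9×10⁻⁶ × 191 = 0.002846.
1/(A₁E₁) + 1/(A₂E₂) = 1/(2050×116×10³) + 1/(1475×147×10³) = 8.817×10⁻⁹ N⁻¹.
So P = 0.002846 / 8.817×10⁻⁹ = 322.8 kN.
σ_{copper} = P/A₁ = 322800/2050 = 157.4 MPa, compressive.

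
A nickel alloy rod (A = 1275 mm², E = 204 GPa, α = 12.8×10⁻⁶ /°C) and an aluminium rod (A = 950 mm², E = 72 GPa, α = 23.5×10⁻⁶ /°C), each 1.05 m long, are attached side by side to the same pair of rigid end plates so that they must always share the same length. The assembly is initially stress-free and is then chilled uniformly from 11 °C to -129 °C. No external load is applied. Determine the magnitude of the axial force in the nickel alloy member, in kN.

Equilibrium of a rigid end plate with no external load gives equal and opposite internal forces ±P in the two members. Since α_{aluminium} > α_{nickel alloy}, cooling drives the aluminium into tension and the nickel alloy into compression.
Equating the net (thermal + elastic) strains gives |α₁ − α₂|·ΔT = P·[1/(A₁E₁) + 1/(A₂E₂)].
|α₁ − α₂|·ΔT = 10.7×10⁻⁶ × 140 = 0.001498.
1/(A₁E₁) + 1/(A₂E₂) = 1/(1275×204×10³) + 1/(950×72×10³) = 1.846×10⁻⁸ N⁻¹.
P = 0.001498 / 1.846×10⁻⁸ = 81130 N = 81.13 kN.

P ≈ 81.1 kN (compressive in the nickel alloy)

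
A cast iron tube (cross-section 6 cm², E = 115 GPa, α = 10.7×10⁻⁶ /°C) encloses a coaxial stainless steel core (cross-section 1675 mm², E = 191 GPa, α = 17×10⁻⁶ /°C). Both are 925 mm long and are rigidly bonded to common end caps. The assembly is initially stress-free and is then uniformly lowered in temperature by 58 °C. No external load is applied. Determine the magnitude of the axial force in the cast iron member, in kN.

P ≈ 20.7 kN (compressive in the cast iron)

Both members must finish at the same length. With the larger α, the stainless steel tends to over-contract; the plates restrain it, putting the stainless steel in tension and the cast iron in compression. With no external load the two internal forces are equal and opposite, magnitude P.
Equating the net (thermal + elastic) strains gives |α₁ − α₂|·ΔT = P·[1/(A₁E₁) + 1/(A₂E₂)].
|α₁ − α₂|·ΔT = 6.3×10⁻⁶ × 58 = 0.0003654.
1/(A₁E₁) + 1/(A₂E₂) = 1/(600×115×10³) + 1/(1675×191×10³) = 1.762×10⁻⁸ N⁻¹.
So P = 0.0003654 / 1.762×10⁻⁸ = 20.74 kN.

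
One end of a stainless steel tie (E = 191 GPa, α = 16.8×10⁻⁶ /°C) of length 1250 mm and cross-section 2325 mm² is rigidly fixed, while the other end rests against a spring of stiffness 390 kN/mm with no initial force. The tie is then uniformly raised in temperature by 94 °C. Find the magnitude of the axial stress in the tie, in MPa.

Free thermal expansion: δ_free = αΔT L = 16.8×10⁻⁶ × 94 × 1250 = 1.974 mm.
With a force P in the spring, the elastic change of the tie is PL/(AE) and that of the spring is P/k; compatibility requires their sum to equal δ_free.
So P = δ_free / [L/(AE) + 1/k] = 1.974 / [ 1250/(2325×191×10³) + 1/(390×10³) ].
P = 1.974 / 5.379×10⁻⁶ = 367000 N.
σ = P/A = 367000/2325 = 157.8 MPa.

σ ≈ 158 MPa (compressive)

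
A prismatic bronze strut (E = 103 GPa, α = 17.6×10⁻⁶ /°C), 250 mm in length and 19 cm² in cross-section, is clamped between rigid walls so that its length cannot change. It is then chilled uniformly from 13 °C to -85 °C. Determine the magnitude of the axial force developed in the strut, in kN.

P ≈ 338 kN (tensile)

With zero net strain, σ = E·αΔT = 103 GPa × 17.6×10⁻⁶ × 98 = 177.7 MPa.
P = AEαΔT = 1900 × 103×10³ × 17.6×10⁻⁶ × 98 = 337.5 kN (tensile).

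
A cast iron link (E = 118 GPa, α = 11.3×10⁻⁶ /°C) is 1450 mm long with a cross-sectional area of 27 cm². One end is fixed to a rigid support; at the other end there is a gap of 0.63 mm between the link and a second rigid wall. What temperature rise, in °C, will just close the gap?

ΔT ≈ 38.4 °C

Contact occurs when the free expansion equals the gap: αΔT L = 0.63 mm.
So ΔT = g/(αL) = 0.63/(11.3×10⁻⁶ × 1450) = 38.45 °C.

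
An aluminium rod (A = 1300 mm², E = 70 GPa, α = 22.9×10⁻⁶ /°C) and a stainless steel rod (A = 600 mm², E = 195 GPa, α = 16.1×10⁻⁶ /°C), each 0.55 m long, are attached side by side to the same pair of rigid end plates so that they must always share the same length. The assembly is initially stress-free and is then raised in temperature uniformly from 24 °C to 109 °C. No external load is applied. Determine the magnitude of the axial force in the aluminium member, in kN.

P ≈ 29.6 kN (compressive in the aluminium)

Both members must finish at the same length. With the larger α, the aluminium tends to over-expand; the plates restrain it, putting the aluminium in compression and the stainless steel in tension. With no external load the two internal forces are equal and opposite, magnitude P.
Compatibility of the two members (thermal + elastic change equal): (α₁ − α₂)ΔT = P·[1/(A₁E₁) + 1/(A₂E₂)].
|α₁ − α₂|·ΔT = 6.8×10⁻⁶ × 85 = 0.000578.
1/(A₁E₁) + 1/(A₂E₂) = 1/(1300×70×10³) + 1/(600×195×10³) = 1.954×10⁻⁸ N⁻¹.
So P = 0.000578 / 1.954×10⁻⁸ = 29.59 kN.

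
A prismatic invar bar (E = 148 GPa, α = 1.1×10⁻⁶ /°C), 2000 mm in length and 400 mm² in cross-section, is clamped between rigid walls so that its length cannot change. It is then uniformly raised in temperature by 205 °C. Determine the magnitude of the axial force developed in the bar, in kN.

P ≈ 13.3 kN (compressive)

With zero net strain, σ = E·αΔT = 148 GPa × 1.1×10⁻⁶ × 205 = 33.37 MPa.
P = AEαΔT = 400 × 148×10³ × 1.1×10⁻⁶ × 205 = 13.35 kN (compressive).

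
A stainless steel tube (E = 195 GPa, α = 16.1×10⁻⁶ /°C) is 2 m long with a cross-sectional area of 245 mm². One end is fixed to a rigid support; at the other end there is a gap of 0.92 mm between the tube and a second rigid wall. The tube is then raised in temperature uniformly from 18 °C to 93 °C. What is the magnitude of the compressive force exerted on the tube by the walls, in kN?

Free thermal elongation = αΔT L = 16.1×10⁻⁶ × 75 × 2000 = 2.415 mm.
After closing the 0.92 mm clearance, 2.415 − 0.92 = 1.495 mm of expansion remains to be suppressed by the wall.
Compatibility: PL/(AE) = 1.495 mm, so σ = P/A = E × (1.495/2000) = 145.8 MPa.
Force on the wall = σA = 145.8 × 245 mm² = 35.71 kN.

P ≈ 35.7 kN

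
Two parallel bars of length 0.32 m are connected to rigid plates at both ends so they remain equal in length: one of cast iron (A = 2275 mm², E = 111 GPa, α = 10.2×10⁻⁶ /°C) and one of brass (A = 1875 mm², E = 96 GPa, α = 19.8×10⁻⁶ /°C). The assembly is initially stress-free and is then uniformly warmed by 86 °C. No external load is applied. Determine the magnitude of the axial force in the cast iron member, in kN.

Both members must finish at the same length. With the larger α, the brass tends to over-expand; the plates restrain it, putting the brass in compression and the cast iron in tension. With no external load the two internal forces are equal and opposite, magnitude P.
Compatibility of the two members (thermal + elastic change equal): (α₁ − α₂)ΔT = P·[1/(A₁E₁) + 1/(A₂E₂)].
|α₁ − α₂|·ΔT = 9.6×10⁻⁶ × 86 = 0.0008256.
1/(A₁E₁) + 1/(A₂E₂) = 1/(2275×111×10³) + 1/(1875×96×10³) = 9.516×10⁻⁹ N⁻¹.
So P = 0.0008256 / 9.516×10⁻⁹ = 86.76 kN.

P ≈ 86.8 kN (tensile in the cast iron)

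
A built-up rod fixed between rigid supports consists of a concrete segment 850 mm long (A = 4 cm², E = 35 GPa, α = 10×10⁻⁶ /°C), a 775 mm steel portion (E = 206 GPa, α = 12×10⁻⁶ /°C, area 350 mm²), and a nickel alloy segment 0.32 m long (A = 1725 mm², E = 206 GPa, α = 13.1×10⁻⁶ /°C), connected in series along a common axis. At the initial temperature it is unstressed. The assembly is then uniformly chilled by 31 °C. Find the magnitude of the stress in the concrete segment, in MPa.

If the supports were absent, the total length change would be Σ αᵢΔT Lᵢ = 10×10⁻⁶×31×850 + 12×10⁻⁶×31×775 + 13.1×10⁻⁶×31×320 = 0.6818 mm.
The walls prevent any net length change, so an axial force P (same in every segment) develops. Compatibility: P · Σ Lᵢ/(AᵢEᵢ) = δ_free.
Σ Lᵢ/(AᵢEᵢ) = 850/(400×35×10³) + 775/(350×206×10³) + 320/(1725×206×10³) = 7.236×10⁻⁵ mm/N.
Hence P = δ_free / Σ(L/AE) = 0.6818/7.236×10⁻⁵ = 9.421 kN (tensile).
σ_{concrete} = P / A = 9421 / 400 = 23.55 MPa.

σ ≈ 23.6 MPa (tensile)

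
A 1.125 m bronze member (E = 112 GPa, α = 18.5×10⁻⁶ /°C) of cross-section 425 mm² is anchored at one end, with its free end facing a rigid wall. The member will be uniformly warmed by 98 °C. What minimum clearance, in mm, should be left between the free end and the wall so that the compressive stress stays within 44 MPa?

Free expansion if unrestrained: δ_free = αΔT L = 18.5×10⁻⁶ × 98 × 1125 = 2.04 mm.
At the allowable stress the elastic shortening the wall may impose is σL/E = 44 × 1125 / (112×10³) = 0.442 mm.
The gap must absorb the remainder: g_min = 2.04 − 0.442 = 1.598 mm.

g ≈ 1.6 mm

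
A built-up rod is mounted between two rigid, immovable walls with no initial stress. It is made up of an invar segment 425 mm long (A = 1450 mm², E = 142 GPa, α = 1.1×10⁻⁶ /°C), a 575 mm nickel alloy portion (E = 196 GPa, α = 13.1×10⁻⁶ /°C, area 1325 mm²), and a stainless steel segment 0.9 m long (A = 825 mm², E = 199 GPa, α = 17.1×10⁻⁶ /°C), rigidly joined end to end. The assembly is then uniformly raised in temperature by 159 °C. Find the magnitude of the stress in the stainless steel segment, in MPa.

σ ≈ 462 MPa (compressive)

With the walls removed the bar would change length by δ_free = Σ αᵢΔT Lᵢ = 1.1×10⁻⁶×159×425 + 13.1×10⁻⁶×159×575 + 17.1×10⁻⁶×159×900 = 3.719 mm.
Since the ends are fixed, an axial force P builds up, equal in every segment, with P · Σ Lᵢ/(AᵢEᵢ) = δ_free.
The series flexibility is Σ Lᵢ/(AᵢEᵢ) = 425/(1450×142×10³) + 575/(1325×196×10³) + 900/(825×199×10³) = 9.76×10⁻⁶ mm/N.
So P = 3.719 / 9.76×10⁻⁶ = 381 kN, compressive.
σ_{stainless steel} = P / A = 381000 / 825 = 461.9 MPa.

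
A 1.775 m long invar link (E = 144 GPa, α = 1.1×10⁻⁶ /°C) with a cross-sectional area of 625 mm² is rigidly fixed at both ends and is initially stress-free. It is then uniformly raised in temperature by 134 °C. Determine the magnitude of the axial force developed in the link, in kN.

P ≈ 13.3 kN (compressive)

With zero net strain, σ = E·αΔT = 144 GPa × 1.1×10⁻⁶ × 134 = 21.23 MPa.
P = AEαΔT = 625 × 144×10³ × 1.1×10⁻⁶ × 134 = 13.27 kN (compressive).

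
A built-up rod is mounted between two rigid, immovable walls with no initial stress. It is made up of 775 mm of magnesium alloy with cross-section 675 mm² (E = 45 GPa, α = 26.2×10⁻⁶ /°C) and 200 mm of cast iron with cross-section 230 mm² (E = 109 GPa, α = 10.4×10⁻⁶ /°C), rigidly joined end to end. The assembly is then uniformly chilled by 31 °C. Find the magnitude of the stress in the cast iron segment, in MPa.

σ ≈ 90.1 MPa (tensile)

With the walls removed the bar would change length by δ_free = Σ αᵢΔT Lᵢ = 26.2×10⁻⁶×31×775 + 10.4×10⁻⁶×31×200 = 0.6939 mm.
The rigid supports impose zero overall length change; the single axial force P common to all segments must satisfy P Σ Lᵢ/(AᵢEᵢ) = δ_free.
The series flexibility is Σ Lᵢ/(AᵢEᵢ) = 775/(675×45×10³) + 200/(230×109×10³) = 3.349×10⁻⁵ mm/N.
So P = 0.6939 / 3.349×10⁻⁵ = 20.72 kN, tensile.
σ_{cast iron} = P / A = 20720 / 230 = 90.08 MPa.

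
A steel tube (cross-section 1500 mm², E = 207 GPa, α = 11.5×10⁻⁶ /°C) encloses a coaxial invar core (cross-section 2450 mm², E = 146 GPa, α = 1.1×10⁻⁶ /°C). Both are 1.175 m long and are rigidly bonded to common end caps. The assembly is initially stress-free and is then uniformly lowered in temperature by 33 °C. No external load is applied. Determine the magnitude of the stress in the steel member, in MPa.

σ ≈ 38 MPa (tensile)

Equilibrium of a rigid end plate with no external load gives equal and opposite internal forces ±P in the two members. Since α_{steel} > α_{invar}, cooling drives the steel into tension and the invar into compression.
Equating the net (thermal + elastic) strains gives |α₁ − α₂|·ΔT = P·[1/(A₁E₁) + 1/(A₂E₂)].
|α₁ − α₂|·ΔT = 10.4×10⁻⁶ × 33 = 0.0003432.
1/(A₁E₁) + 1/(A₂E₂) = 1/(1500×207×10³) + 1/(2450×146×10³) = 6.016×10⁻⁹ N⁻¹.
P = 0.0003432 / 6.016×10⁻⁹ = 57050 N = 57.05 kN.
σ_{steel} = P/A₁ = 57050/1500 = 38.03 MPa, tensile.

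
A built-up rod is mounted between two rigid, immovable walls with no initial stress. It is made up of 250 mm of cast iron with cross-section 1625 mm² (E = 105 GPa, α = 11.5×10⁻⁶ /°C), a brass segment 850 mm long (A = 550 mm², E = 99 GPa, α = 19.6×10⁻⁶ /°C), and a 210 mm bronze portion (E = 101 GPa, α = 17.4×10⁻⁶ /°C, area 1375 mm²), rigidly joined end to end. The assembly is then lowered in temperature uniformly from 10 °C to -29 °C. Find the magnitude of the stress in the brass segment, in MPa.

σ ≈ 88.5 MPa (tensile)

If the supports were absent, the total length change would be Σ αᵢΔT Lᵢ = 11.5×10⁻⁶×39×250 + 19.6×10⁻⁶×39×850 + 17.4×10⁻⁶×39×210 = 0.9044 mm.
The rigid supports impose zero overall length change; the single axial force P common to all segments must satisfy P Σ Lᵢ/(AᵢEᵢ) = δ_free.
The series flexibility is Σ Lᵢ/(AᵢEᵢ) = 250/(1625×105×10³) + 850/(550×99×10³) + 210/(1375×101×10³) = 1.859×10⁻⁵ mm/N.
So P = 0.9044 / 1.859×10⁻⁵ = 48.65 kN, tensile.
σ_{brass} = P / A = 48650 / 550 = 88.46 MPa.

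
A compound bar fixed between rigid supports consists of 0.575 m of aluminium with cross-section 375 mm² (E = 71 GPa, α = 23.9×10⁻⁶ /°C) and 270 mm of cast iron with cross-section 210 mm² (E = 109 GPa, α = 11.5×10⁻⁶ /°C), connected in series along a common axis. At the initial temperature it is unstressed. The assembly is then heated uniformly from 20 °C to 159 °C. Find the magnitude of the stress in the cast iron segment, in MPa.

If the supports were absent, the total length change would be Σ αᵢΔT Lᵢ = 23.9×10⁻⁶×139×575 + 11.5×10⁻⁶×139×270 = 2.342 mm.
The rigid supports impose zero overall length change; the single axial force P common to all segments must satisfy P Σ Lᵢ/(AᵢEᵢ) = δ_free.
Σ Lᵢ/(AᵢEᵢ) = 575/(375×71×10³) + 270/(210×109×10³) = 3.339×10⁻⁵ mm/N.
So P = 2.342 / 3.339×10⁻⁵ = 70.13 kN, compressive.
σ_{cast iron} = P / A = 70130 / 210 = 334 MPa.

σ ≈ 334 MPa (compressive)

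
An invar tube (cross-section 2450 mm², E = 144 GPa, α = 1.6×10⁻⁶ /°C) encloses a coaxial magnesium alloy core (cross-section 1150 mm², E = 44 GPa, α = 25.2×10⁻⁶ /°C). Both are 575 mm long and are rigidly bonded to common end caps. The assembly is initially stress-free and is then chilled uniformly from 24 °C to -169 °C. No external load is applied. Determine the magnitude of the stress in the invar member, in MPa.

σ ≈ 82.3 MPa (compressive)

Equilibrium of a rigid end plate with no external load gives equal and opposite internal forces ±P in the two members. Since α_{magnesium alloy} > α_{invar}, cooling drives the magnesium alloy into tension and the invar into compression.
Equating the net (thermal + elastic) strains gives |α₁ − α₂|·ΔT = P·[1/(A₁E₁) + 1/(A₂E₂)].
|α₁ − α₂|·ΔT = 23.6×10⁻⁶ × 193 = 0.004555.
1/(A₁E₁) + 1/(A₂E₂) = 1/(2450×144×10³) + 1/(1150×44×10³) = 2.26×10⁻⁸ N⁻¹.
So P = 0.004555 / 2.26×10⁻⁸ = 201.6 kN.
σ_{invar} = P/A₁ = 201600/2450 = 82.27 MPa, compressive.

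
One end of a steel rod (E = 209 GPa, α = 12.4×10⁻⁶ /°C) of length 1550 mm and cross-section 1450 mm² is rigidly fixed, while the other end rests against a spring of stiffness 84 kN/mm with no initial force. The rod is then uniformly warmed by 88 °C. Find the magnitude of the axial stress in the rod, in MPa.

Free thermal expansion: δ_free = αΔT L = 12.4×10⁻⁶ × 88 × 1550 = 1.691 mm.
Let P be the compressive force at the spring. The rod shortens elastically by PL/(AE) and the spring compresses by P/k; together these equal δ_free.
P [ L/(AE) + 1/k ] = δ_free → P [ 1550/(1450×209×10³) + 1/(84×10³) ] = 1.691.
P = 1.691 / 1.702×10⁻⁵ = 99380 N.
σ = P/A = 99380/1450 = 68.54 MPa.

σ ≈ 68.5 MPa (compressive)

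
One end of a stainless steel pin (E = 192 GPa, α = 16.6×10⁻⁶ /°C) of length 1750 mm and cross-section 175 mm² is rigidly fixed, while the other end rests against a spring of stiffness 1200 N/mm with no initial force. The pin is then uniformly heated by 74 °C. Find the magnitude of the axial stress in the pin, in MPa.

σ ≈ 13.9 MPa (compressive)

The unrestrained thermal change is αΔT L = 16.6×10⁻⁶ × 74 × 1750 = 2.15 mm.
With a force P in the spring, the elastic change of the pin is PL/(AE) and that of the spring is P/k; compatibility requires their sum to equal δ_free.
So P = δ_free / [L/(AE) + 1/k] = 2.15 / [ 1750/(175×192×10³) + 1/(1200) ].
P = 2.15 / 0.0008854 = 2428 N.
σ = P/A = 2428/175 = 13.87 MPa.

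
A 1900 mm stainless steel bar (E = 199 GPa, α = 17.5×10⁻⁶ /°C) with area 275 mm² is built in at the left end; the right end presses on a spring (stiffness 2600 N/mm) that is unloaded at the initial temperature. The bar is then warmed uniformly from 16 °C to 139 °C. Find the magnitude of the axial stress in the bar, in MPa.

σ ≈ 35.5 MPa (compressive)

Free thermal expansion: δ_free = αΔT L = 17.5×10⁻⁶ × 123 × 1900 = 4.09 mm.
With a force P in the spring, the elastic change of the bar is PL/(AE) and that of the spring is P/k; compatibility requires their sum to equal δ_free.
So P = δ_free / [L/(AE) + 1/k] = 4.09 / [ 1900/(275×199×10³) + 1/(2600) ].
P = 4.09 / 0.0004193 = 9753 N.
σ = P/A = 9753/275 = 35.47 MPa.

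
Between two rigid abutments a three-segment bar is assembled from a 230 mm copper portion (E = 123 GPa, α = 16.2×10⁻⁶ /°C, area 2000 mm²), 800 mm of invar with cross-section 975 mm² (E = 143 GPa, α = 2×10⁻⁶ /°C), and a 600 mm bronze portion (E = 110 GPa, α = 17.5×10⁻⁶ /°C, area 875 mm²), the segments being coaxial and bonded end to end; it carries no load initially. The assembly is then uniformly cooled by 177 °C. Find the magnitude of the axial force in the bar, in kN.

P ≈ 217 kN (tensile)

If the supports were absent, the total length change would be Σ αᵢΔT Lᵢ = 16.2×10⁻⁶×177×230 + 2×10⁻⁶×177×800 + 17.5×10⁻⁶×177×600 = 2.801 mm.
Since the ends are fixed, an axial force P builds up, equal in every segment, with P · Σ Lᵢ/(AᵢEᵢ) = δ_free.
Σ Lᵢ/(AᵢEᵢ) = 230/(2000×123×10³) + 800/(975×143×10³) + 600/(875×110×10³) = 1.291×10⁻⁵ mm/N.
P = 2.801 / 1.291×10⁻⁵ = 217000 N = 217 kN, tensile.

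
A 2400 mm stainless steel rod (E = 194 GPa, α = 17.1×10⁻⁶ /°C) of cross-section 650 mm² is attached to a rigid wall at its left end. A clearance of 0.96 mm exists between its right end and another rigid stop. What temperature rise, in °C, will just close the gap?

ΔT ≈ 23.4 °C

Contact occurs when the free expansion equals the gap: αΔT L = 0.96 mm.
So ΔT = g/(αL) = 0.96/(17.1×10⁻⁶ × 2400) = 23.39 °C.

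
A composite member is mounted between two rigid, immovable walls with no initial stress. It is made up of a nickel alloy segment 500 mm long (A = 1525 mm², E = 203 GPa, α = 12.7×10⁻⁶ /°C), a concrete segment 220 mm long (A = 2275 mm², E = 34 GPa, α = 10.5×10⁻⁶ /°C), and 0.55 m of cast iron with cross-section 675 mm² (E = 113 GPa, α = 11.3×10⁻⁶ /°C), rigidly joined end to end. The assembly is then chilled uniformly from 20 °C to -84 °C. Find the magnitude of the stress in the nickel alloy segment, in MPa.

σ ≈ 86.9 MPa (tensile)

Free thermal contraction of the whole bar: Σ αᵢΔT Lᵢ = 12.7×10⁻⁶×104×500 + 10.5×10⁻⁶×104×220 + 11.3×10⁻⁶×104×550 = 1.547 mm.
The walls prevent any net length change, so an axial force P (same in every segment) develops. Compatibility: P · Σ Lᵢ/(AᵢEᵢ) = δ_free.
Σ Lᵢ/(AᵢEᵢ) = 500/(1525×203×10³) + 220/(2275×34×10³) + 550/(675×113×10³) = 1.167×10⁻⁵ mm/N.
Hence P = δ_free / Σ(L/AE) = 1.547/1.167×10⁻⁵ = 132.6 kN (tensile).
σ_{nickel alloy} = P / A = 132600 / 1525 = 86.93 MPa.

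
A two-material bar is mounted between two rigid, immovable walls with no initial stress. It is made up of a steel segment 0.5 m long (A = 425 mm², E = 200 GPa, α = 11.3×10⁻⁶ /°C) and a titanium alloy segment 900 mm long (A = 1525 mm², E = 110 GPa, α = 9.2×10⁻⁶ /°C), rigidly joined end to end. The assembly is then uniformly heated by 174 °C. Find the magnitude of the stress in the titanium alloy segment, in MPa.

With the walls removed the bar would change length by δ_free = Σ αᵢΔT Lᵢ = 11.3×10⁻⁶×174×500 + 9.2×10⁻⁶×174×900 = 2.424 mm.
The rigid supports impose zero overall length change; the single axial force P common to all segments must satisfy P Σ Lᵢ/(AᵢEᵢ) = δ_free.
The series flexibility is Σ Lᵢ/(AᵢEᵢ) = 500/(425×200×10³) + 900/(1525×110×10³) = 1.125×10⁻⁵ mm/N.
So P = 2.424 / 1.125×10⁻⁵ = 215.5 kN, compressive.
σ_{titanium alloy} = P / A = 215500 / 1525 = 141.3 MPa.

σ ≈ 141 MPa (compressive)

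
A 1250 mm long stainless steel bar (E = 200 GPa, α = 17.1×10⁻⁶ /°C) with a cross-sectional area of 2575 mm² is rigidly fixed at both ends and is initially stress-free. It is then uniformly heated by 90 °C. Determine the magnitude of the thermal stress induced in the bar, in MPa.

σ ≈ 308 MPa (compressive)

The supports are rigid, so the total axial strain is zero. The restrained thermal strain is ε = αΔT = 17.1×10⁻⁶ × 90 = 1539×10⁻⁶.
Hence σ = E·αΔT = 200×10³ × 1539×10⁻⁶ = 307.8 MPa, compressive.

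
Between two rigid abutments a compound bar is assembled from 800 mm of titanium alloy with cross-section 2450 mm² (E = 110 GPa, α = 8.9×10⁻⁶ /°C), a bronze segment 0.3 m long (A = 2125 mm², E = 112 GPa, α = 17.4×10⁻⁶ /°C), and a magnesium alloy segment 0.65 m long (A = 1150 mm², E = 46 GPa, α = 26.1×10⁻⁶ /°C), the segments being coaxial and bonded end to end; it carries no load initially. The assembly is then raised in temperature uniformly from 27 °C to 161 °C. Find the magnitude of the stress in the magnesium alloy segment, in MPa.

σ ≈ 207 MPa (compressive)

With the walls removed the bar would change length by δ_free = Σ αᵢΔT Lᵢ = 8.9×10⁻⁶×134×800 + 17.4×10⁻⁶×134×300 + 26.1×10⁻⁶×134×650 = 3.927 mm.
Since the ends are fixed, an axial force P builds up, equal in every segment, with P · Σ Lᵢ/(AᵢEᵢ) = δ_free.
The series flexibility is Σ Lᵢ/(AᵢEᵢ) = 800/(2450×110×10³) + 300/(2125×112×10³) + 650/(1150×46×10³) = 1.652×10⁻⁵ mm/N.
So P = 3.927 / 1.652×10⁻⁵ = 237.8 kN, compressive.
σ_{magnesium alloy} = P / A = 237800 / 1150 = 206.7 MPa.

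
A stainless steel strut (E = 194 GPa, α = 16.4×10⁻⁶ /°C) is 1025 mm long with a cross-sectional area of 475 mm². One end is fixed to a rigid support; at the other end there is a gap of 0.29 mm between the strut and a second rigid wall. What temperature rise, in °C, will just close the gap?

ΔT ≈ 17.3 °C

The gap closes when αΔT L = 0.29 mm, since the strut is still unstressed at that instant.
So ΔT = g/(αL) = 0.29/(16.4×10⁻⁶ × 1025) = 17.25 °C.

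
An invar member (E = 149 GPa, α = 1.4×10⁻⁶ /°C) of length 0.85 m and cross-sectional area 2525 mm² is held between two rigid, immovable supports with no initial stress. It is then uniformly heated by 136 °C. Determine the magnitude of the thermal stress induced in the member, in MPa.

The supports are rigid, so the total axial strain is zero. The restrained thermal strain is ε = αΔT = 1.4×10⁻⁶ × 136 = 190.4×10⁻⁶.
The stress required to suppress this strain is σ = Eε = 149×10³ × 190.4×10⁻⁶ = 28.37 MPa, compressive since the member is trying to expand.

σ ≈ 28.4 MPa (compressive)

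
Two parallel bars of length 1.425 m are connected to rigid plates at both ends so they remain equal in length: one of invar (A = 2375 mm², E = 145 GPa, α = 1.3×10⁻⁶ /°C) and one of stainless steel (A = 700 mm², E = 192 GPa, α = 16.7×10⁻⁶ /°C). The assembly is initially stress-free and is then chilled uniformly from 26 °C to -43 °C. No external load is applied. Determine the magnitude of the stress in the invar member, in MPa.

Both members must finish at the same length. With the larger α, the stainless steel tends to over-contract; the plates restrain it, putting the stainless steel in tension and the invar in compression. With no external load the two internal forces are equal and opposite, magnitude P.
Compatibility of the two members (thermal + elastic change equal): (α₁ − α₂)ΔT = P·[1/(A₁E₁) + 1/(A₂E₂)].
|α₁ − α₂|·ΔT = 15.4×10⁻⁶ × 69 = 0.001063.
1/(A₁E₁) + 1/(A₂E₂) = 1/(2375×145×10³) + 1/(700×192×10³) = 1.034×10⁻⁸ N⁻¹.
So P = 0.001063 / 1.034×10⁻⁸ = 102.7 kN.
σ_{invar} = P/A₁ = 102700/2375 = 43.25 MPa, compressive.

σ ≈ 43.3 MPa (compressive)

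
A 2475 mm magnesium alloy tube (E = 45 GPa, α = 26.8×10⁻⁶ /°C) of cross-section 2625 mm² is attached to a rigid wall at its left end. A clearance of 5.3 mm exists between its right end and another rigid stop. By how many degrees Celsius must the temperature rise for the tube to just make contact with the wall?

Contact occurs when the free expansion equals the gap: αΔT L = 5.3 mm.
ΔT = 5.3 / (26.8×10⁻⁶ × 2475) = 79.9 °C.

ΔT ≈ 79.9 °C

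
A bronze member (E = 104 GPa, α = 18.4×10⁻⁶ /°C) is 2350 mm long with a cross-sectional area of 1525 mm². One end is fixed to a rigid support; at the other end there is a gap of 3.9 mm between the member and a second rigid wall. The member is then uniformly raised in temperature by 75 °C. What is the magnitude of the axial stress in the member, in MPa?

Unrestrained expansion: δ_free = αΔT L = 18.4×10⁻⁶ × 75 × 2350 = 3.243 mm.
This is smaller than the 3.9 mm clearance, so the member expands freely without reaching the stop — the stress is zero.

σ ≈ 0 MPa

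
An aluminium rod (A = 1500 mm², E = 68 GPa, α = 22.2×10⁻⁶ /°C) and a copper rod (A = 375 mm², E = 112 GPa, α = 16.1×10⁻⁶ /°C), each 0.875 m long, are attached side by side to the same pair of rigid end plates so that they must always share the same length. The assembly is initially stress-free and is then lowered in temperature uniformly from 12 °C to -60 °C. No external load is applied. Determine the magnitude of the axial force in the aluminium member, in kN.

Both members must finish at the same length. With the larger α, the aluminium tends to over-contract; the plates restrain it, putting the aluminium in tension and the copper in compression. With no external load the two internal forces are equal and opposite, magnitude P.
Compatibility of the two members (thermal + elastic change equal): (α₁ − α₂)ΔT = P·[1/(A₁E₁) + 1/(A₂E₂)].
|α₁ − α₂|·ΔT = 6.1×10⁻⁶ × 72 = 0.0004392.
1/(A₁E₁) + 1/(A₂E₂) = 1/(1500×68×10³) + 1/(375×112×10³) = 3.361×10⁻⁸ N⁻¹.
So P = 0.0004392 / 3.361×10⁻⁸ = 13.07 kN.

P ≈ 13.1 kN (tensile in the aluminium)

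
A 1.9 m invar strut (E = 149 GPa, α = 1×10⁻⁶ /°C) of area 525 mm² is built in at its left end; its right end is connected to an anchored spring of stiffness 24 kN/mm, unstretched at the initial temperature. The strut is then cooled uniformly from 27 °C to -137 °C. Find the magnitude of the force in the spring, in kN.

Free thermal contraction: δ_free = αΔT L = 1×10⁻⁶ × 164 × 1900 = 0.3116 mm.
Let P be the tensile force in the spring. The strut extends elastically by PL/(AE) and the spring stretches by P/k; together these equal δ_free.
P [ L/(AE) + 1/k ] = δ_free → P [ 1900/(525×149×10³) + 1/(24×10³) ] = 0.3116.
P = 0.3116 / 6.596×10⁻⁵ = 4724 N.

P ≈ 4.72 kN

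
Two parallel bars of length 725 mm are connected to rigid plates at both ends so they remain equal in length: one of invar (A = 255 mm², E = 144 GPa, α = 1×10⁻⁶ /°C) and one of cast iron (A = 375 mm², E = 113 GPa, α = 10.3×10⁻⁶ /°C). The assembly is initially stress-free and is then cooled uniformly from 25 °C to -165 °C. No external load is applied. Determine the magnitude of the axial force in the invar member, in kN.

P ≈ 34.8 kN (compressive in the invar)

The cast iron has the larger α, so on cooling it would change length more than the invar if both were free. The rigid plates force a common final length, so the cast iron is put into tension and the invar into compression, with equal and opposite forces P (no external load).
Equating the net (thermal + elastic) strains gives |α₁ − α₂|·ΔT = P·[1/(A₁E₁) + 1/(A₂E₂)].
|α₁ − α₂|·ΔT = 9.3×10⁻⁶ × 190 = 0.001767.
1/(A₁E₁) + 1/(A₂E₂) = 1/(255×144×10³) + 1/(375×113×10³) = 5.083×10⁻⁸ N⁻¹.
P = 0.001767 / 5.083×10⁻⁸ = 34760 N = 34.76 kN.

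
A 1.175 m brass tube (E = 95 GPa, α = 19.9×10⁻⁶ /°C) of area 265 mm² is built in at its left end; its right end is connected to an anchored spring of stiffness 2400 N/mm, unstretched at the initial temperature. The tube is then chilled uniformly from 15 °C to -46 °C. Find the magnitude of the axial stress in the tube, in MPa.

σ ≈ 11.6 MPa (tensile)

If the spring were absent the tube would shorten by αΔT L = 19.9×10⁻⁶ × 61 × 1175 = 1.426 mm.
With a force P in the spring, the elastic change of the tube is PL/(AE) and that of the spring is P/k; compatibility requires their sum to equal δ_free.
P [ L/(AE) + 1/k ] = δ_free → P [ 1175/(265×95×10³) + 1/(2400) ] = 1.426.
P = 1.426 / 0.0004633 = 3078 N.
σ = P/A = 3078/265 = 11.62 MPa.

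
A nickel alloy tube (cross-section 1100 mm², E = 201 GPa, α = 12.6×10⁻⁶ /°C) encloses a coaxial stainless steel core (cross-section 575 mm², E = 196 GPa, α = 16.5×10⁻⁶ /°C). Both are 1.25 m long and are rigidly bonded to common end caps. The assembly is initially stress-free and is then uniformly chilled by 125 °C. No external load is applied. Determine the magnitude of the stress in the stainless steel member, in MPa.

σ ≈ 63.3 MPa (tensile)

The stainless steel has the larger α, so on cooling it would change length more than the nickel alloy if both were free. The rigid plates force a common final length, so the stainless steel is put into tension and the nickel alloy into compression, with equal and opposite forces P (no external load).
Equating the net (thermal + elastic) strains gives |α₁ − α₂|·ΔT = P·[1/(A₁E₁) + 1/(A₂E₂)].
|α₁ − α₂|·ΔT = 3.9×10⁻⁶ × 125 = 0.0004875.
1/(A₁E₁) + 1/(A₂E₂) = 1/(1100×201×10³) + 1/(575×196×10³) = 1.34×10⁻⁸ N⁻¹.
So P = 0.0004875 / 1.34×10⁻⁸ = 36.39 kN.
σ_{stainless steel} = P/A₂ = 36390/575 = 63.29 MPa, tensile.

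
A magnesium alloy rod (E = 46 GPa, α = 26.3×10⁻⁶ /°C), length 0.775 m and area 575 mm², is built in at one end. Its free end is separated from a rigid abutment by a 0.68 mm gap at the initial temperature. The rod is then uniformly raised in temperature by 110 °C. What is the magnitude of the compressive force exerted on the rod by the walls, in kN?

P ≈ 53.3 kN

Unrestrained expansion: δ_free = αΔT L = 26.3×10⁻⁶ × 110 × 775 = 2.242 mm.
The gap closes (δ_free > 0.68 mm) and the wall then resists a further 2.242 − 0.68 = 1.562 mm of expansion.
That suppressed elongation corresponds to σ = E·Δ/L = 46×10³ × 1.562/775 = 92.72 MPa.
Force on the wall = σA = 92.72 × 575 mm² = 53.31 kN.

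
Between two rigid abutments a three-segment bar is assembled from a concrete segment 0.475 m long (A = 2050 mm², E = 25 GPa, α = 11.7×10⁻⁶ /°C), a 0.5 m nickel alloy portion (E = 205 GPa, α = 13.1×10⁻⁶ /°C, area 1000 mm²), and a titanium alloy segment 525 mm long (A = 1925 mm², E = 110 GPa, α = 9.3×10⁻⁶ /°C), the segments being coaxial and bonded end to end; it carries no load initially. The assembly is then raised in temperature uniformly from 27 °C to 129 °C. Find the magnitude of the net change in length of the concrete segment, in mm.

With the walls removed the bar would change length by δ_free = Σ αᵢΔT Lᵢ = 11.7×10⁻⁶×102×475 + 13.1×10⁻⁶×102×500 + 9.3×10⁻⁶×102×525 = 1.733 mm.
The rigid supports impose zero overall length change; the single axial force P common to all segments must satisfy P Σ Lᵢ/(AᵢEᵢ) = δ_free.
Σ Lᵢ/(AᵢEᵢ) = 475/(2050×25×10³) + 500/(1000×205×10³) + 525/(1925×110×10³) = 1.419×10⁻⁵ mm/N.
P = 1.733 / 1.419×10⁻⁵ = 122200 N = 122.2 kN, compressive.
For the concrete segment, free thermal change = 11.7×10⁻⁶×102×475 = 0.5669 mm and elastic change from P = 122200×475/(2050×25×10³) = 1.132 mm; these oppose, so the net change is 0.565 mm (segment shortens).

|ΔL| ≈ 0.565 mm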